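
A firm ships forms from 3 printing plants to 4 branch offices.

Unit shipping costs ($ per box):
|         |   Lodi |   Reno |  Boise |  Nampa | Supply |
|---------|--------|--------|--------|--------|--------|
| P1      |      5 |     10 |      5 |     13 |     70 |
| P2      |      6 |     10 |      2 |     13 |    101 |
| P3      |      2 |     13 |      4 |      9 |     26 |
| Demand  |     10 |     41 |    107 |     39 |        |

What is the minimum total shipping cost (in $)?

One minimum-cost allocation:
  P1–Lodi: 10 boxes
  P1–Reno: 41 boxes
  P1–Boise: 6 boxes
  P1–Nampa: 13 boxes
  P2–Boise: 101 boxes
  P3–Nampa: 26 boxes
Total cost = $1095.
(Supply check: P1 ships 70; P2 ships 101; P3 ships 26.)

1095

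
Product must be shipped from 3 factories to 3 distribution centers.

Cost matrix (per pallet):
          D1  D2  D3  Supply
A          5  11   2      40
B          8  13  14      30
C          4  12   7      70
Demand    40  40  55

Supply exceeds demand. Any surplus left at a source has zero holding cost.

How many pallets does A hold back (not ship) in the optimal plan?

Minimum-cost shipments:
  A->D3: 40 pallets
  B->D2: 25 pallets
  C->D1: 40 pallets
  C->D2: 15 pallets
  C->D3: 15 pallets
Total cost = 850.
A ships 40 of its 40, leaving 0.

0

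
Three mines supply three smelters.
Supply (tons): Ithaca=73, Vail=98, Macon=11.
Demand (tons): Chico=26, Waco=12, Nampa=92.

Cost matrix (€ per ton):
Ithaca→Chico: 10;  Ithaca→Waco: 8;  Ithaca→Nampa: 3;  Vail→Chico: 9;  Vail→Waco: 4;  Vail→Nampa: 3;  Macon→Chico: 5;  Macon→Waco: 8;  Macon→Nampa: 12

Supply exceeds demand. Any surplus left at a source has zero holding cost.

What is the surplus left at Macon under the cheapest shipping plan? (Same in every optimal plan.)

An optimal plan:
  Ithaca→Nampa: 21 × €3 = €63
  Vail→Chico: 15 × €9 = €135
  Vail→Waco: 12 × €4 = €48
  Vail→Nampa: 71 × €3 = €213
  Macon→Chico: 11 × €5 = €55
Total cost = €514.
Macon ships 11 of its 11, leaving 0.

0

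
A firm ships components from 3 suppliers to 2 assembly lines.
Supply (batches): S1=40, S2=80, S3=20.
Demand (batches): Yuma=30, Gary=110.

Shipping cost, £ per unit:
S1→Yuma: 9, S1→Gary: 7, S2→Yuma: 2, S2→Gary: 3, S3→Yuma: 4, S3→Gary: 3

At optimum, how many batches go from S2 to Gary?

50

Solving gives:
  S1 to Gary: 40 × £7 = £280
  S2 to Yuma: 30 × £2 = £60
  S2 to Gary: 50 × £3 = £150
  S3 to Gary: 20 × £3 = £60
Total cost = £550.
So S2→Gary carries 50 batches.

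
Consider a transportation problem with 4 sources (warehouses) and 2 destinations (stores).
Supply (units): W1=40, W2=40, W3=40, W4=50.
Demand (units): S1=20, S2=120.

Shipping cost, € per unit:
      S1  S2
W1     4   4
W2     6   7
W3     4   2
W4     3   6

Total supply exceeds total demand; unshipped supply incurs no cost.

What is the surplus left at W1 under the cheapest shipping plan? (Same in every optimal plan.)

0

Minimum-cost shipments:
  W1 to S2: 40 × €4 = €160
  W2 to S2: 10 × €7 = €70
  W3 to S2: 40 × €2 = €80
  W4 to S1: 20 × €3 = €60
  W4 to S2: 30 × €6 = €180
Total cost = €550.
W1 ships 40 of its 40, leaving 0.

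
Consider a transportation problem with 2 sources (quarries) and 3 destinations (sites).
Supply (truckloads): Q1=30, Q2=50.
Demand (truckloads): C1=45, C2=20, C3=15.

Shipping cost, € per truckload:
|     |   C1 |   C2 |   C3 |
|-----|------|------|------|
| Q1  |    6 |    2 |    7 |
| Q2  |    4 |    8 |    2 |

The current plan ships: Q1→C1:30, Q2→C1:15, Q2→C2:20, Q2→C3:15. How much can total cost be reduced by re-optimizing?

160

Current plan cost = 30·6 + 15·4 + 20·8 + 15·2 = €430.
Optimal plan:
  Q1 to C1: 10 truckloads
  Q1 to C2: 20 truckloads
  Q2 to C1: 35 truckloads
  Q2 to C3: 15 truckloads
Optimal cost = €270.
Saving = 430 − 270 = €160.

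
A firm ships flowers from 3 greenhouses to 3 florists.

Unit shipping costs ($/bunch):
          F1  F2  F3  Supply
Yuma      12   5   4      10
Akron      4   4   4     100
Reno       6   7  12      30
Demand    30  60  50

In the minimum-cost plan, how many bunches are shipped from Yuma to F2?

The minimum-cost plan:
  Yuma→F3: 10 × $4 = $40
  Akron→F2: 60 × $4 = $240
  Akron→F3: 40 × $4 = $160
  Reno→F1: 30 × $6 = $180
Total cost = $620.
The route Yuma→F2 is not used.

0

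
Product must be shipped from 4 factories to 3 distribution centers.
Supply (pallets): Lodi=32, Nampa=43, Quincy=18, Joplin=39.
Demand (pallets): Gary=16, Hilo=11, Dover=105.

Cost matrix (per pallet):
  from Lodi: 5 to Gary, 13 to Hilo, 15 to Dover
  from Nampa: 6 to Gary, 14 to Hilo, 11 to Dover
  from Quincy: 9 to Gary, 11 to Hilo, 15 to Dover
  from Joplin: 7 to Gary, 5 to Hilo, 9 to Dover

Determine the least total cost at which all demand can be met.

One minimum-cost allocation:
  Lodi→Gary: 16 × 5 = 80
  Lodi→Dover: 16 × 15 = 240
  Nampa→Dover: 43 × 11 = 473
  Quincy→Hilo: 11 × 11 = 121
  Quincy→Dover: 7 × 15 = 105
  Joplin→Dover: 39 × 9 = 351
Total = 80 + 240 + 473 + 121 + 105 + 351 = 1370.

1370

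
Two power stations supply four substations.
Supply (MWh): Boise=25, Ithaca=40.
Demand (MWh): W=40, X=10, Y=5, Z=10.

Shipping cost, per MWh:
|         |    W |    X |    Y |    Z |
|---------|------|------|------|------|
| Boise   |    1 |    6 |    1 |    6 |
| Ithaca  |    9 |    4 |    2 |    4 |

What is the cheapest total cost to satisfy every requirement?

An optimal shipping plan:
  Boise–W: 25 × 1 = 25
  Ithaca–W: 15 × 9 = 135
  Ithaca–X: 10 × 4 = 40
  Ithaca–Y: 5 × 2 = 10
  Ithaca–Z: 10 × 4 = 40
Total = 25 + 135 + 40 + 10 + 40 = 250.
(Supply check: Boise ships 25; Ithaca ships 40.)

250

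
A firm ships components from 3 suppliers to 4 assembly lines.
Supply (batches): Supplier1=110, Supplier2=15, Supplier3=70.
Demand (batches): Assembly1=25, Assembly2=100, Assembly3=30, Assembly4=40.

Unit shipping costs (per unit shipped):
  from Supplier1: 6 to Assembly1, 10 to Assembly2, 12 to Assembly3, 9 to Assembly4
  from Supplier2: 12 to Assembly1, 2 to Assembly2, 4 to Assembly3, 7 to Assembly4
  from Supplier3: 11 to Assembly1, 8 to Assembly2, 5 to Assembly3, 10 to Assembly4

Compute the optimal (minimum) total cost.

Optimal allocation:
  Supplier1→Assembly1: 25 batches
  Supplier1→Assembly2: 45 batches
  Supplier1→Assembly4: 40 batches
  Supplier2→Assembly2: 15 batches
  Supplier3→Assembly2: 40 batches
  Supplier3→Assembly3: 30 batches
Total cost = 1460.

1460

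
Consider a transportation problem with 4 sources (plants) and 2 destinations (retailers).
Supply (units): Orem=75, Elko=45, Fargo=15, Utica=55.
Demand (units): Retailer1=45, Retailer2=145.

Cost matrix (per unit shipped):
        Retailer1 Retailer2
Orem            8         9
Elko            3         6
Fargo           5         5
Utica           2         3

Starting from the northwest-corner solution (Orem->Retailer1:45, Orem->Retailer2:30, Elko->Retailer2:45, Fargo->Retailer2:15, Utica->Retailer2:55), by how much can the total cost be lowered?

Current plan cost = 45·8 + 30·9 + 45·6 + 15·5 + 55·3 = 1140.
Optimal plan:
  Orem–Retailer2: 75 × 9 = 675
  Elko–Retailer1: 45 × 3 = 135
  Fargo–Retailer2: 15 × 5 = 75
  Utica–Retailer2: 55 × 3 = 165
Optimal cost = 1050.
Saving = 1140 − 1050 = 90.

90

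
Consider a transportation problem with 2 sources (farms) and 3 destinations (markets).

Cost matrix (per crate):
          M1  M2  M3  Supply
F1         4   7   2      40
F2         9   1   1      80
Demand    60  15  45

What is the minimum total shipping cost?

400

An optimal shipping plan:
  F1→M1: 40 crates
  F2→M1: 20 crates
  F2→M2: 15 crates
  F2→M3: 45 crates
Total cost = 400.
(Supply check: F1 ships 40; F2 ships 80.)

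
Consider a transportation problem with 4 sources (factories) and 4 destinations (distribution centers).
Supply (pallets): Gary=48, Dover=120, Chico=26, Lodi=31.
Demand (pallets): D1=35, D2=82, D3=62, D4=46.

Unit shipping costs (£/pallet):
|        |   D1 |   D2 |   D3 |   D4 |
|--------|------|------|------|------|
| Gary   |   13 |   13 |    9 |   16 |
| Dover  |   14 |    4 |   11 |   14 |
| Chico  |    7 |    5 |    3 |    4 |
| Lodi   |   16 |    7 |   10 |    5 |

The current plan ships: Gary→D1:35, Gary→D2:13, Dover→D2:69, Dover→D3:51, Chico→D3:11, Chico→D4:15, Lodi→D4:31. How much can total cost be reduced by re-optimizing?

178

Current plan cost = 35·13 + 13·13 + 69·4 + 51·11 + 11·3 + 15·4 + 31·5 = £1709.
Optimal plan:
  Gary–D3: 48 × £9 = £432
  Dover–D1: 35 × £14 = £490
  Dover–D2: 82 × £4 = £328
  Dover–D3: 3 × £11 = £33
  Chico–D3: 11 × £3 = £33
  Chico–D4: 15 × £4 = £60
  Lodi–D4: 31 × £5 = £155
Optimal cost = £1531.
Saving = 1709 − 1531 = £178.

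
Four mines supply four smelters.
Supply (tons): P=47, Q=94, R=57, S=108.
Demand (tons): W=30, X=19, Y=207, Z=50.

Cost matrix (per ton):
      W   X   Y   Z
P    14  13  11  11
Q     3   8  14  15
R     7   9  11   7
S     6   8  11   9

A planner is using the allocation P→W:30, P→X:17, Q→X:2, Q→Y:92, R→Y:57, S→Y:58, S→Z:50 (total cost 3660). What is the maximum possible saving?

656

Current plan cost = 30·14 + 17·13 + 2·8 + 92·14 + 57·11 + 58·11 + 50·9 = 3660.
Optimal plan:
  P–Y: 47 tons
  Q–W: 30 tons
  Q–X: 19 tons
  Q–Y: 45 tons
  R–Y: 7 tons
  R–Z: 50 tons
  S–Y: 108 tons
Optimal cost = 3004.
Saving = 3660 − 3004 = 656.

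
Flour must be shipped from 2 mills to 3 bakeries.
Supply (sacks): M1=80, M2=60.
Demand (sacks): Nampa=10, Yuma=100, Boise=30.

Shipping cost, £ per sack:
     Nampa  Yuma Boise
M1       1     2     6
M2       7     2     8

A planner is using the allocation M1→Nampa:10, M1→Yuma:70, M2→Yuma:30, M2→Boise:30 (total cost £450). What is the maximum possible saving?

60

Current plan cost = 10·1 + 70·2 + 30·2 + 30·8 = £450.
Optimal plan:
  M1→Nampa: 10 sacks
  M1→Yuma: 40 sacks
  M1→Boise: 30 sacks
  M2→Yuma: 60 sacks
Optimal cost = £390.
Saving = 450 − 390 = £60.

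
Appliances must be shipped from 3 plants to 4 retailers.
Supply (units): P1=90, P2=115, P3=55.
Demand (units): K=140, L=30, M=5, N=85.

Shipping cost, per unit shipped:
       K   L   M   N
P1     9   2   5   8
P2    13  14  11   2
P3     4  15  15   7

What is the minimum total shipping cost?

1360

An optimal shipping plan:
  P1–K: 55 × 9 = 495
  P1–L: 30 × 2 = 60
  P1–M: 5 × 5 = 25
  P2–K: 30 × 13 = 390
  P2–N: 85 × 2 = 170
  P3–K: 55 × 4 = 220
Total = 495 + 60 + 25 + 390 + 170 + 220 = 1360.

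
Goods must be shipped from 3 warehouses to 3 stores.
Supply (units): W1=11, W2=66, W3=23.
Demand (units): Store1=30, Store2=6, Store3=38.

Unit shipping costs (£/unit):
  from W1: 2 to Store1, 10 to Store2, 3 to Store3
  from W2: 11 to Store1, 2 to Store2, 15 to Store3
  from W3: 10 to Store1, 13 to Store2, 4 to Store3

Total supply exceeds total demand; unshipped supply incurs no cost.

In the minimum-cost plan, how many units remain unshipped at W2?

An optimal plan:
  W1 to Store3: 11 × £3 = £33
  W2 to Store1: 30 × £11 = £330
  W2 to Store2: 6 × £2 = £12
  W2 to Store3: 4 × £15 = £60
  W3 to Store3: 23 × £4 = £92
Total cost = £527.
W2 ships 40 of its 66, leaving 26.

26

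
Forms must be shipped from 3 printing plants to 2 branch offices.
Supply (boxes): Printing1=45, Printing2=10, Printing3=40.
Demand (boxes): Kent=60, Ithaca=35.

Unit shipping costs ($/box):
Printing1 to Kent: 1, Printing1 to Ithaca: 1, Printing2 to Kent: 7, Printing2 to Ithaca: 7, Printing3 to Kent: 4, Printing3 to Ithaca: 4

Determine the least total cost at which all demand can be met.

275

An optimal shipping plan:
  Printing1–Kent: 10 boxes
  Printing1–Ithaca: 35 boxes
  Printing2–Kent: 10 boxes
  Printing3–Kent: 40 boxes
Total cost = $275.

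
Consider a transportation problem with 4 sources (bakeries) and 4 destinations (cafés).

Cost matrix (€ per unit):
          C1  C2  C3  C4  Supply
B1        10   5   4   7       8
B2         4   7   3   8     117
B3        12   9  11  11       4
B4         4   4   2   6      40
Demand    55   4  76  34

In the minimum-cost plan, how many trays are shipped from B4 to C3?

Solving gives:
  B1->C4: 8 trays
  B2->C1: 55 trays
  B2->C3: 62 trays
  B3->C2: 4 trays
  B4->C3: 14 trays
  B4->C4: 26 trays
Total cost = €682.
So B4→C3 carries 14 trays.

14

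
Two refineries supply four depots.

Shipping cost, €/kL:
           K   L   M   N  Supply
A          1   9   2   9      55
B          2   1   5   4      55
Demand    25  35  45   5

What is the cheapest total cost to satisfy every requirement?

A cheapest plan:
  A→K: 10 kL
  A→M: 45 kL
  B→K: 15 kL
  B→L: 35 kL
  B→N: 5 kL
Total cost = €185.
(Supply check: A ships 55; B ships 55.)

185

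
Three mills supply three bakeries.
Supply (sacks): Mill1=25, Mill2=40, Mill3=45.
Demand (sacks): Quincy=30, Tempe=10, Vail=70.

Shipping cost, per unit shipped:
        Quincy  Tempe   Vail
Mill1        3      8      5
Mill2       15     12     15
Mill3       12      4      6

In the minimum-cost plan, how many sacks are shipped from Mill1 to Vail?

0

Optimal shipments:
  Mill1–Quincy: 25 × 3 = 75
  Mill2–Quincy: 5 × 15 = 75
  Mill2–Tempe: 10 × 12 = 120
  Mill2–Vail: 25 × 15 = 375
  Mill3–Vail: 45 × 6 = 270
Total cost = 915.
The route Mill1→Vail is not used.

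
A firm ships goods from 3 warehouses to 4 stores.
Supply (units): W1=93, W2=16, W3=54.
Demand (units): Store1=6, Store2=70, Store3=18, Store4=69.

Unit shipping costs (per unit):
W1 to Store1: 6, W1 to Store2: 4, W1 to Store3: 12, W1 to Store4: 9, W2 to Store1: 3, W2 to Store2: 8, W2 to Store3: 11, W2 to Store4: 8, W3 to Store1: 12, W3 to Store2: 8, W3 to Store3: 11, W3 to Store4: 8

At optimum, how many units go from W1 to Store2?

Solving gives:
  W1 to Store2: 70 × 4 = 280
  W1 to Store4: 23 × 9 = 207
  W2 to Store1: 6 × 3 = 18
  W2 to Store4: 10 × 8 = 80
  W3 to Store3: 18 × 11 = 198
  W3 to Store4: 36 × 8 = 288
Total cost = 1071.
So W1→Store2 carries 70 units.

70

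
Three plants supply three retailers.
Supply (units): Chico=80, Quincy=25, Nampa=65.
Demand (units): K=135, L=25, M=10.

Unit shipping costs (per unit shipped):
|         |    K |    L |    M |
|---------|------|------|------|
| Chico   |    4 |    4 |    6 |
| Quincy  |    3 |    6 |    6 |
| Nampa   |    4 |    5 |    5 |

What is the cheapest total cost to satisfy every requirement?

An optimal shipping plan:
  Chico to K: 55 × 4 = 220
  Chico to L: 25 × 4 = 100
  Quincy to K: 25 × 3 = 75
  Nampa to K: 55 × 4 = 220
  Nampa to M: 10 × 5 = 50
Total = 220 + 100 + 75 + 220 + 50 = 665.

665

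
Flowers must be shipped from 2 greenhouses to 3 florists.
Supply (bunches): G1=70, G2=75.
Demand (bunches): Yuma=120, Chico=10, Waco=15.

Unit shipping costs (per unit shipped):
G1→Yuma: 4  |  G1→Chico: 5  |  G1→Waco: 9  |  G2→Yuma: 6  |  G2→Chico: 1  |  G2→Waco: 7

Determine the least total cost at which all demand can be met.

One minimum-cost allocation:
  G1 to Yuma: 70 bunches
  G2 to Yuma: 50 bunches
  G2 to Chico: 10 bunches
  G2 to Waco: 15 bunches
Total cost = 695.
(Supply check: G1 ships 70; G2 ships 75.)

695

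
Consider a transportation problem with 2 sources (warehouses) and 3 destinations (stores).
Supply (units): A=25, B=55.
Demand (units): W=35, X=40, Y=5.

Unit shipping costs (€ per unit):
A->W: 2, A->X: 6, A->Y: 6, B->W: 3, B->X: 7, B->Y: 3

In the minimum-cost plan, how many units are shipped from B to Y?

The minimum-cost plan:
  A→W: 25 × €2 = €50
  B→W: 10 × €3 = €30
  B→X: 40 × €7 = €280
  B→Y: 5 × €3 = €15
Total cost = €375.
So B→Y carries 5 units.

5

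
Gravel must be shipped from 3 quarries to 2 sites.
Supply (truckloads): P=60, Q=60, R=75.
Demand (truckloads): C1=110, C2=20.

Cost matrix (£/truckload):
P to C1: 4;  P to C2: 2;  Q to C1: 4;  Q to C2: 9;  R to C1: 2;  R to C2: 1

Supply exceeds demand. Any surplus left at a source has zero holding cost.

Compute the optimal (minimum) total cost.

330

One minimum-cost allocation:
  P–C2: 20 × £2 = £40
  Q–C1: 35 × £4 = £140
  R–C1: 75 × £2 = £150
Total = 40 + 140 + 150 = £330.
(Supply check: P ships 20; Q ships 35; R ships 75.)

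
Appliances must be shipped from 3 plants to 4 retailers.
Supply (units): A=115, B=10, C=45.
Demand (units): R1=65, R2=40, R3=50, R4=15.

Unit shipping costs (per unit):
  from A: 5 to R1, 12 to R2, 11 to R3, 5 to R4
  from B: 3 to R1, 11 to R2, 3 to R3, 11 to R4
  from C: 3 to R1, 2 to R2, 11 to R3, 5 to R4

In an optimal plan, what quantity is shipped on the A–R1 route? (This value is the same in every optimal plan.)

The minimum-cost plan:
  A to R1: 60 units
  A to R3: 40 units
  A to R4: 15 units
  B to R3: 10 units
  C to R1: 5 units
  C to R2: 40 units
Total cost = 940.
So A→R1 carries 60 units.

60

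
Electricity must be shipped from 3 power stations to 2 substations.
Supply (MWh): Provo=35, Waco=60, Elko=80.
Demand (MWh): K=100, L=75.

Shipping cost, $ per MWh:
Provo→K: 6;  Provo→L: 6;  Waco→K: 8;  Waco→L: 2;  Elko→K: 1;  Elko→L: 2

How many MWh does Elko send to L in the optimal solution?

0

Optimal shipments:
  Provo->K: 20 MWh
  Provo->L: 15 MWh
  Waco->L: 60 MWh
  Elko->K: 80 MWh
Total cost = $410.
The route Elko→L is not used.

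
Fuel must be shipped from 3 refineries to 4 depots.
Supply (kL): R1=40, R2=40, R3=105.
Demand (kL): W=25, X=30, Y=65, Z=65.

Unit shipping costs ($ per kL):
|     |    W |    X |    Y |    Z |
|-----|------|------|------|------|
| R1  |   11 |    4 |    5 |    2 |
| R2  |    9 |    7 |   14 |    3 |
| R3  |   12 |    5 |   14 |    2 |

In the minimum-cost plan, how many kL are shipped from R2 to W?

Optimal shipments:
  R1->Y: 40 × $5 = $200
  R2->W: 25 × $9 = $225
  R2->Y: 15 × $14 = $210
  R3->X: 30 × $5 = $150
  R3->Y: 10 × $14 = $140
  R3->Z: 65 × $2 = $130
Total cost = $1055.
So R2→W carries 25 kL.

25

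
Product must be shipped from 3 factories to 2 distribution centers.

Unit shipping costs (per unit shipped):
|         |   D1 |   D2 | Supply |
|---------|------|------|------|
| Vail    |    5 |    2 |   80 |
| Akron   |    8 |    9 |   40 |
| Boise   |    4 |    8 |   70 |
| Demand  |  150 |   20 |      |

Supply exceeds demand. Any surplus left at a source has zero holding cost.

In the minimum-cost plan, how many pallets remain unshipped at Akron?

Minimum-cost shipments:
  Vail→D1: 60 × 5 = 300
  Vail→D2: 20 × 2 = 40
  Akron→D1: 20 × 8 = 160
  Boise→D1: 70 × 4 = 280
Total cost = 780.
Akron ships 20 of its 40, leaving 20.

20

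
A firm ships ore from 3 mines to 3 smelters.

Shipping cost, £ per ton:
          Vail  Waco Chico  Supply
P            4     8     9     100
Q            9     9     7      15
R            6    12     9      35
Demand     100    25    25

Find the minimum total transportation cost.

A cheapest plan:
  P->Vail: 75 × £4 = £300
  P->Waco: 25 × £8 = £200
  Q->Chico: 15 × £7 = £105
  R->Vail: 25 × £6 = £150
  R->Chico: 10 × £9 = £90
Total = 300 + 200 + 105 + 150 + 90 = £845.

845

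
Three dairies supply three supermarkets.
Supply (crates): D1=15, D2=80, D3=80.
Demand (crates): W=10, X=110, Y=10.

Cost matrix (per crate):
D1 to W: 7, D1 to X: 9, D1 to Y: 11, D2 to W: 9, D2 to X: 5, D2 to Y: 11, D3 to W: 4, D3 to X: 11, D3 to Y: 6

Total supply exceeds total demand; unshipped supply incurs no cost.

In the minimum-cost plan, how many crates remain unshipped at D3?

Minimum-cost shipments:
  D1->X: 15 crates
  D2->X: 80 crates
  D3->W: 10 crates
  D3->X: 15 crates
  D3->Y: 10 crates
Total cost = 800.
D3 ships 35 of its 80, leaving 45.

45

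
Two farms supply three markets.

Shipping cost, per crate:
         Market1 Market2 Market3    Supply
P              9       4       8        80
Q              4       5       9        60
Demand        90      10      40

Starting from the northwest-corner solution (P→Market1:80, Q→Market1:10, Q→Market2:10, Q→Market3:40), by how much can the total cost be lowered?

300

Current plan cost = 80·9 + 10·4 + 10·5 + 40·9 = 1170.
Optimal plan:
  P to Market1: 30 crates
  P to Market2: 10 crates
  P to Market3: 40 crates
  Q to Market1: 60 crates
Optimal cost = 870.
Saving = 1170 − 870 = 300.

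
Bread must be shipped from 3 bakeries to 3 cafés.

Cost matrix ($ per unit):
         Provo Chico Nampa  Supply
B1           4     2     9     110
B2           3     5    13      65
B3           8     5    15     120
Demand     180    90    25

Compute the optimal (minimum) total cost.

Optimal allocation:
  B1→Provo: 85 trays
  B1→Nampa: 25 trays
  B2→Provo: 65 trays
  B3→Provo: 30 trays
  B3→Chico: 90 trays
Total cost = $1450.

1450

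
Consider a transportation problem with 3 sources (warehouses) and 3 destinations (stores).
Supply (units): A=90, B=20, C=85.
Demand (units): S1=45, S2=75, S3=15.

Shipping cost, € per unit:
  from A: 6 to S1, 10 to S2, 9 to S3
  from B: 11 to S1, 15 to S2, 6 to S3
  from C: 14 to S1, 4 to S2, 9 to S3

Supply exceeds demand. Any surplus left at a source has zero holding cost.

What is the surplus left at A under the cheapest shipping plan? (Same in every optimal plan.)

45

Minimum-cost shipments:
  A->S1: 45 × €6 = €270
  B->S3: 15 × €6 = €90
  C->S2: 75 × €4 = €300
Total cost = €660.
A ships 45 of its 90, leaving 45.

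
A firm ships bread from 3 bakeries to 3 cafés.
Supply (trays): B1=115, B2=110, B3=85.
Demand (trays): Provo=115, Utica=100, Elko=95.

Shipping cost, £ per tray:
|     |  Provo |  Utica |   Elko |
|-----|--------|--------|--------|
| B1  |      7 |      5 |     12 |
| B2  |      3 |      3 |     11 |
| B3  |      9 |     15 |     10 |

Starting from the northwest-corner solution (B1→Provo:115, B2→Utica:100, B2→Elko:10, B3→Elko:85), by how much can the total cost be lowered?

230

Current plan cost = 115·7 + 100·3 + 10·11 + 85·10 = £2065.
Optimal plan:
  B1–Provo: 5 × £7 = £35
  B1–Utica: 100 × £5 = £500
  B1–Elko: 10 × £12 = £120
  B2–Provo: 110 × £3 = £330
  B3–Elko: 85 × £10 = £850
Optimal cost = £1835.
Saving = 2065 − 1835 = £230.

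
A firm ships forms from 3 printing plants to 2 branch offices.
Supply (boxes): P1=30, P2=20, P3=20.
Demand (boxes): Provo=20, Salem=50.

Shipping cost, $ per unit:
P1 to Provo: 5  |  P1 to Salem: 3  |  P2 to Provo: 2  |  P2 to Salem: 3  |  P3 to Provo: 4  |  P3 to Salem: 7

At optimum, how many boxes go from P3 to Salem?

0

Solving gives:
  P1→Salem: 30 × $3 = $90
  P2→Salem: 20 × $3 = $60
  P3→Provo: 20 × $4 = $80
Total cost = $230.
The route P3→Salem is not used.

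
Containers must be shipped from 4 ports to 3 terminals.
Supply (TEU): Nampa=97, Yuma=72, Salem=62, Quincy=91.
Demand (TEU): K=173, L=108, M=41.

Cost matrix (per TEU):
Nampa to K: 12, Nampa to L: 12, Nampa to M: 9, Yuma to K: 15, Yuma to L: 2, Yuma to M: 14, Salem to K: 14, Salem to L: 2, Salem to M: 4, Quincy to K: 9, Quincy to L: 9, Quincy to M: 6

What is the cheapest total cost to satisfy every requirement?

An optimal shipping plan:
  Nampa->K: 82 × 12 = 984
  Nampa->M: 15 × 9 = 135
  Yuma->L: 72 × 2 = 144
  Salem->L: 36 × 2 = 72
  Salem->M: 26 × 4 = 104
  Quincy->K: 91 × 9 = 819
Total = 984 + 135 + 144 + 72 + 104 + 819 = 2258.
(Supply check: Nampa ships 97; Yuma ships 72; Salem ships 62; Quincy ships 91.)

2258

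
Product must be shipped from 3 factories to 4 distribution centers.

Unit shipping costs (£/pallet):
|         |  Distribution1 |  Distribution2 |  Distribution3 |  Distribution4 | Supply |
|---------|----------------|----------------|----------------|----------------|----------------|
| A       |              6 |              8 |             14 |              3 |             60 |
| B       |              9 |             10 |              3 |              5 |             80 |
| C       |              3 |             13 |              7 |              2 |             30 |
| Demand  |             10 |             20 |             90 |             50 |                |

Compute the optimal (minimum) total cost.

An optimal shipping plan:
  A to Distribution2: 20 × £8 = £160
  A to Distribution4: 40 × £3 = £120
  B to Distribution3: 80 × £3 = £240
  C to Distribution1: 10 × £3 = £30
  C to Distribution3: 10 × £7 = £70
  C to Distribution4: 10 × £2 = £20
Total = 160 + 120 + 240 + 30 + 70 + 20 = £640.
(Supply check: A ships 60; B ships 80; C ships 30.)

640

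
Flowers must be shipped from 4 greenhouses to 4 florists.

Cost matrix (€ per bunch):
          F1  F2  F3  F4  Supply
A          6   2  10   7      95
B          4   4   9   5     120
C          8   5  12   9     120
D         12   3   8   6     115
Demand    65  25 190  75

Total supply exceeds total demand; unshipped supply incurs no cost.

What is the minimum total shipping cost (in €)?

2445

An optimal shipping plan:
  A to F1: 20 × €6 = €120
  A to F2: 25 × €2 = €50
  A to F3: 50 × €10 = €500
  B to F1: 45 × €4 = €180
  B to F4: 75 × €5 = €375
  C to F3: 25 × €12 = €300
  D to F3: 115 × €8 = €920
Total = 120 + 50 + 500 + 180 + 375 + 300 + 920 = €2445.
(Supply check: A ships 95; B ships 120; C ships 25; D ships 115.)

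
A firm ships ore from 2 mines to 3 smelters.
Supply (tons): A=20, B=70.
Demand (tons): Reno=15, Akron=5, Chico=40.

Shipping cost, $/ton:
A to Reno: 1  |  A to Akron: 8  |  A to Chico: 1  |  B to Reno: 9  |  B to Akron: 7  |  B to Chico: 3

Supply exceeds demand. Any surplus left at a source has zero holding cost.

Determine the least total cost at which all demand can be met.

A cheapest plan:
  A–Reno: 15 × $1 = $15
  A–Chico: 5 × $1 = $5
  B–Akron: 5 × $7 = $35
  B–Chico: 35 × $3 = $105
Total = 15 + 5 + 35 + 105 = $160.

160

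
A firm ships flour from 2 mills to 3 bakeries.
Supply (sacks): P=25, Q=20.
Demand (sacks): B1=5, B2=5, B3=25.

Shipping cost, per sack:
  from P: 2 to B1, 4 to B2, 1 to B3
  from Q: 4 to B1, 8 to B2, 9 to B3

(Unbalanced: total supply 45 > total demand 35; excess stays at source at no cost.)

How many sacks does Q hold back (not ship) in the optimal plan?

10

An optimal plan:
  P to B3: 25 × 1 = 25
  Q to B1: 5 × 4 = 20
  Q to B2: 5 × 8 = 40
Total cost = 85.
Q ships 10 of its 20, leaving 10.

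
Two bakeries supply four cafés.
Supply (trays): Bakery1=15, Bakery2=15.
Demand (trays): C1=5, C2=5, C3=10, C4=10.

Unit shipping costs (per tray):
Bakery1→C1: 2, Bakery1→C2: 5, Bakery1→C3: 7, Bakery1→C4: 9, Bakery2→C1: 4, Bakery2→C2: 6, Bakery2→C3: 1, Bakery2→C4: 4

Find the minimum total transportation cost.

110

An optimal shipping plan:
  Bakery1→C1: 5 × 2 = 10
  Bakery1→C2: 5 × 5 = 25
  Bakery1→C4: 5 × 9 = 45
  Bakery2→C3: 10 × 1 = 10
  Bakery2→C4: 5 × 4 = 20
Total = 10 + 25 + 45 + 10 + 20 = 110.
(Supply check: Bakery1 ships 15; Bakery2 ships 15.)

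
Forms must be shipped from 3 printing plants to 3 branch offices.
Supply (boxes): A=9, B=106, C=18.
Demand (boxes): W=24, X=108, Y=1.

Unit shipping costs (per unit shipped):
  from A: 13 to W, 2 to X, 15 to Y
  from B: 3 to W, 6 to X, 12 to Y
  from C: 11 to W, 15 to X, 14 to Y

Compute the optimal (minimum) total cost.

A cheapest plan:
  A to X: 9 × 2 = 18
  B to W: 7 × 3 = 21
  B to X: 99 × 6 = 594
  C to W: 17 × 11 = 187
  C to Y: 1 × 14 = 14
Total = 18 + 21 + 594 + 187 + 14 = 834.
(Supply check: A ships 9; B ships 106; C ships 18.)

834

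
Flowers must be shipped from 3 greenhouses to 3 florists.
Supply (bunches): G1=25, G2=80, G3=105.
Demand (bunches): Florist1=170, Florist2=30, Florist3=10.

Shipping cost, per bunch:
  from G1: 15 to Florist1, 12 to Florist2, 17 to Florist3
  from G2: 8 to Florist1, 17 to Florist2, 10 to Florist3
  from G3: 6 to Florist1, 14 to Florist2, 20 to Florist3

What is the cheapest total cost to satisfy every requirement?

1630

Optimal allocation:
  G1–Florist2: 25 bunches
  G2–Florist1: 70 bunches
  G2–Florist3: 10 bunches
  G3–Florist1: 100 bunches
  G3–Florist2: 5 bunches
Total cost = 1630.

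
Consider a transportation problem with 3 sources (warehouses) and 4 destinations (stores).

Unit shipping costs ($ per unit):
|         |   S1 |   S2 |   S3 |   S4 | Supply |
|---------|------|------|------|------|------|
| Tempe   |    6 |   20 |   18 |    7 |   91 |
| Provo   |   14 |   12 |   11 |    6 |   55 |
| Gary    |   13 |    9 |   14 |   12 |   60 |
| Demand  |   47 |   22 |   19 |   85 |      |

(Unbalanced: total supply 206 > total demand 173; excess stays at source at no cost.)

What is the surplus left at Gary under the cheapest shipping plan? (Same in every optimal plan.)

Minimum-cost shipments:
  Tempe to S1: 47 × $6 = $282
  Tempe to S4: 44 × $7 = $308
  Provo to S3: 14 × $11 = $154
  Provo to S4: 41 × $6 = $246
  Gary to S2: 22 × $9 = $198
  Gary to S3: 5 × $14 = $70
Total cost = $1258.
Gary ships 27 of its 60, leaving 33.

33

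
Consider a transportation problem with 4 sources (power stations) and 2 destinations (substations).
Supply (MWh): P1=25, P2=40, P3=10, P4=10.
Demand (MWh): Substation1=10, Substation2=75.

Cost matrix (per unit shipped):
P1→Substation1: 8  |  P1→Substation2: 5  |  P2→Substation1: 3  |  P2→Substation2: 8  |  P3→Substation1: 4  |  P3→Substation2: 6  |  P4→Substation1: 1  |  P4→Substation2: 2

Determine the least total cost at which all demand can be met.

Optimal allocation:
  P1–Substation2: 25 MWh
  P2–Substation1: 10 MWh
  P2–Substation2: 30 MWh
  P3–Substation2: 10 MWh
  P4–Substation2: 10 MWh
Total cost = 475.

475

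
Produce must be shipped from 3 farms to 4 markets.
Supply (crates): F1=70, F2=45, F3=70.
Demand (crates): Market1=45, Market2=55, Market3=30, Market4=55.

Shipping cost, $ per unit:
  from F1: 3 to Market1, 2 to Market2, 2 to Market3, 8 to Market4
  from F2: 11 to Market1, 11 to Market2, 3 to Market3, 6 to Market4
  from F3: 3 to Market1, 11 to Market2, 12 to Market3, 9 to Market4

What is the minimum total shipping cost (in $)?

Optimal allocation:
  F1->Market2: 55 crates
  F1->Market3: 15 crates
  F2->Market3: 15 crates
  F2->Market4: 30 crates
  F3->Market1: 45 crates
  F3->Market4: 25 crates
Total cost = $725.
(Supply check: F1 ships 70; F2 ships 45; F3 ships 70.)

725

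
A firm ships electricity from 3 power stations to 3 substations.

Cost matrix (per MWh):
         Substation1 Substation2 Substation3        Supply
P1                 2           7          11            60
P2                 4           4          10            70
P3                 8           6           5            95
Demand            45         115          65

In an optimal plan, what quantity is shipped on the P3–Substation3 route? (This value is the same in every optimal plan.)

Optimal shipments:
  P1–Substation1: 45 MWh
  P1–Substation2: 15 MWh
  P2–Substation2: 70 MWh
  P3–Substation2: 30 MWh
  P3–Substation3: 65 MWh
Total cost = 980.
So P3→Substation3 carries 65 MWh.

65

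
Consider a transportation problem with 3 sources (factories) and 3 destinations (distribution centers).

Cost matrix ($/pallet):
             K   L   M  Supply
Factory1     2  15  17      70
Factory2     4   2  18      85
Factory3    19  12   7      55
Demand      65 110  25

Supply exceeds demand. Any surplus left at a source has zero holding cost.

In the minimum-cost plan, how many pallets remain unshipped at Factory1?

5

Minimum-cost shipments:
  Factory1→K: 65 × $2 = $130
  Factory2→L: 85 × $2 = $170
  Factory3→L: 25 × $12 = $300
  Factory3→M: 25 × $7 = $175
Total cost = $775.
Factory1 ships 65 of its 70, leaving 5.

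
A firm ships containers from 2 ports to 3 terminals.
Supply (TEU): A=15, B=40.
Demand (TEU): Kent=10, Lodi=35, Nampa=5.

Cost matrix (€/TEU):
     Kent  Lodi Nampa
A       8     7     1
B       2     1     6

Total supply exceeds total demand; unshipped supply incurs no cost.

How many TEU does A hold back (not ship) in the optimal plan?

An optimal plan:
  A to Lodi: 5 × €7 = €35
  A to Nampa: 5 × €1 = €5
  B to Kent: 10 × €2 = €20
  B to Lodi: 30 × €1 = €30
Total cost = €90.
A ships 10 of its 15, leaving 5.

5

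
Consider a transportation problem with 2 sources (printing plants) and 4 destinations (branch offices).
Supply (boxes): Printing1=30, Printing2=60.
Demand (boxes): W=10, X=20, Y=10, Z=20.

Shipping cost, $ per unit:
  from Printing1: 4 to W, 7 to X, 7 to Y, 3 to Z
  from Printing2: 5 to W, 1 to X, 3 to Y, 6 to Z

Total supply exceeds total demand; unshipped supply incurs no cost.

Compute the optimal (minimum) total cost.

150

One minimum-cost allocation:
  Printing1→W: 10 × $4 = $40
  Printing1→Z: 20 × $3 = $60
  Printing2→X: 20 × $1 = $20
  Printing2→Y: 10 × $3 = $30
Total = 40 + 60 + 20 + 30 = $150.
(Supply check: Printing1 ships 30; Printing2 ships 30.)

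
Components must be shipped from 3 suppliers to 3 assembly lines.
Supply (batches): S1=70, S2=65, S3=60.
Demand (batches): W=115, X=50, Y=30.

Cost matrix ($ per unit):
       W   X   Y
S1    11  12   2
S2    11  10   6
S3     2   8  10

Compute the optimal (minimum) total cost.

1285

Optimal allocation:
  S1→W: 40 × $11 = $440
  S1→Y: 30 × $2 = $60
  S2→W: 15 × $11 = $165
  S2→X: 50 × $10 = $500
  S3→W: 60 × $2 = $120
Total = 440 + 60 + 165 + 500 + 120 = $1285.
(Supply check: S1 ships 70; S2 ships 65; S3 ships 60.)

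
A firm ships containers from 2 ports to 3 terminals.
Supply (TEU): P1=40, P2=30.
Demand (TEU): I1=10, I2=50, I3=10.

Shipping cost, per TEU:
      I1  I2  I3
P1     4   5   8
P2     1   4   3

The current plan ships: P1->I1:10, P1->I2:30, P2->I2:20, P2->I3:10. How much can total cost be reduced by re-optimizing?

Current plan cost = 10·4 + 30·5 + 20·4 + 10·3 = 300.
Optimal plan:
  P1–I2: 40 × 5 = 200
  P2–I1: 10 × 1 = 10
  P2–I2: 10 × 4 = 40
  P2–I3: 10 × 3 = 30
Optimal cost = 280.
Saving = 300 − 280 = 20.

20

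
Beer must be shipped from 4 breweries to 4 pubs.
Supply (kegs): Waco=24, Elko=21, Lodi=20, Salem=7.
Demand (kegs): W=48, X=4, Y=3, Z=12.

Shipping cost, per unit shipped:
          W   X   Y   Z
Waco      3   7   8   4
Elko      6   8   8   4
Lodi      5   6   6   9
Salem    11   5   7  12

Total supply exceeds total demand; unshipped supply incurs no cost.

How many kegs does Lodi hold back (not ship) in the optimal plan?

An optimal plan:
  Waco->W: 24 × 3 = 72
  Elko->W: 7 × 6 = 42
  Elko->Z: 12 × 4 = 48
  Lodi->W: 17 × 5 = 85
  Lodi->Y: 3 × 6 = 18
  Salem->X: 4 × 5 = 20
Total cost = 285.
Lodi ships 20 of its 20, leaving 0.

0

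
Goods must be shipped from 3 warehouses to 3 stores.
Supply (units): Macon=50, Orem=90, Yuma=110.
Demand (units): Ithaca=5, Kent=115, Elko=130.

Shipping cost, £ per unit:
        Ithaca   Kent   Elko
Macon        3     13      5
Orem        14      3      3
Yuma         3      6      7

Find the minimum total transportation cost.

1165

One minimum-cost allocation:
  Macon→Elko: 50 × £5 = £250
  Orem→Kent: 10 × £3 = £30
  Orem→Elko: 80 × £3 = £240
  Yuma→Ithaca: 5 × £3 = £15
  Yuma→Kent: 105 × £6 = £630
Total = 250 + 30 + 240 + 15 + 630 = £1165.
(Supply check: Macon ships 50; Orem ships 90; Yuma ships 110.)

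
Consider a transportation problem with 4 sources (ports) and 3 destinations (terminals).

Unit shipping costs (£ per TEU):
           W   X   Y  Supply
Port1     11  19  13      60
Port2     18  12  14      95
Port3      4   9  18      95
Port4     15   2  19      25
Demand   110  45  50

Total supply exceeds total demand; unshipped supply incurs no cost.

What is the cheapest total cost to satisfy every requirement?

Optimal allocation:
  Port1->W: 15 × £11 = £165
  Port1->Y: 45 × £13 = £585
  Port2->X: 20 × £12 = £240
  Port2->Y: 5 × £14 = £70
  Port3->W: 95 × £4 = £380
  Port4->X: 25 × £2 = £50
Total = 165 + 585 + 240 + 70 + 380 + 50 = £1490.
(Supply check: Port1 ships 60; Port2 ships 25; Port3 ships 95; Port4 ships 25.)

1490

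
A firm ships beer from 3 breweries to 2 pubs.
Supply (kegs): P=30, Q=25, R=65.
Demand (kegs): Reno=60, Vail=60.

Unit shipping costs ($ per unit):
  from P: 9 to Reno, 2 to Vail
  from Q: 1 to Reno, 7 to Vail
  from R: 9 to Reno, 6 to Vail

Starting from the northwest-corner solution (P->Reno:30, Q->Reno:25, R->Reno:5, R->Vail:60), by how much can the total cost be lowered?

120

Current plan cost = 30·9 + 25·1 + 5·9 + 60·6 = $700.
Optimal plan:
  P–Vail: 30 × $2 = $60
  Q–Reno: 25 × $1 = $25
  R–Reno: 35 × $9 = $315
  R–Vail: 30 × $6 = $180
Optimal cost = $580.
Saving = 700 − 580 = $120.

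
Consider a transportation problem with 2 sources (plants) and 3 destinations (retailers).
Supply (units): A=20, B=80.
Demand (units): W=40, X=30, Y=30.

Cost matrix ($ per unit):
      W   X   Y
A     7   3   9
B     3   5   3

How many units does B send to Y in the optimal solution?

Solving gives:
  A–X: 20 units
  B–W: 40 units
  B–X: 10 units
  B–Y: 30 units
Total cost = $320.
So B→Y carries 30 units.

30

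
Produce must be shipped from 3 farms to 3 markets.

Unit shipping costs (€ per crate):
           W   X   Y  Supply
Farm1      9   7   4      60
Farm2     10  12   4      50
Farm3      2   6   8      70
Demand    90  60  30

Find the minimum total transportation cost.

880

One minimum-cost allocation:
  Farm1->X: 60 × €7 = €420
  Farm2->W: 20 × €10 = €200
  Farm2->Y: 30 × €4 = €120
  Farm3->W: 70 × €2 = €140
Total = 420 + 200 + 120 + 140 = €880.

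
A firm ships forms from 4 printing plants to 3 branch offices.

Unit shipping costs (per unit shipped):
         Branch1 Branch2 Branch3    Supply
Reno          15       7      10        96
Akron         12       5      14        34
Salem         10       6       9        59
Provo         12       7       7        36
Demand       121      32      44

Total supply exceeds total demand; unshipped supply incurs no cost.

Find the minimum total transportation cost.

1974

One minimum-cost allocation:
  Reno–Branch1: 28 × 15 = 420
  Reno–Branch2: 32 × 7 = 224
  Reno–Branch3: 8 × 10 = 80
  Akron–Branch1: 34 × 12 = 408
  Salem–Branch1: 59 × 10 = 590
  Provo–Branch3: 36 × 7 = 252
Total = 420 + 224 + 80 + 408 + 590 + 252 = 1974.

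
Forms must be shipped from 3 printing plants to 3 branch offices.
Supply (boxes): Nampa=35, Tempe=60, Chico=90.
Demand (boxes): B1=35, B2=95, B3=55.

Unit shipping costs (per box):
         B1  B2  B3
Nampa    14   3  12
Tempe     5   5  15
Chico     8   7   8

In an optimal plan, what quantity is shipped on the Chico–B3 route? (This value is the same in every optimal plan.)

55

The minimum-cost plan:
  Nampa to B2: 35 boxes
  Tempe to B1: 35 boxes
  Tempe to B2: 25 boxes
  Chico to B2: 35 boxes
  Chico to B3: 55 boxes
Total cost = 1090.
So Chico→B3 carries 55 boxes.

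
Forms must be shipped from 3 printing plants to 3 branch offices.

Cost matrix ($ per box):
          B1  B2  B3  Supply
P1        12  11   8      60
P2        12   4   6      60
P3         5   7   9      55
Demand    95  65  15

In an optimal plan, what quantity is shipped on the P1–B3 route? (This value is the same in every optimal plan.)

The minimum-cost plan:
  P1→B1: 40 × $12 = $480
  P1→B2: 5 × $11 = $55
  P1→B3: 15 × $8 = $120
  P2→B2: 60 × $4 = $240
  P3→B1: 55 × $5 = $275
Total cost = $1170.
So P1→B3 carries 15 boxes.

15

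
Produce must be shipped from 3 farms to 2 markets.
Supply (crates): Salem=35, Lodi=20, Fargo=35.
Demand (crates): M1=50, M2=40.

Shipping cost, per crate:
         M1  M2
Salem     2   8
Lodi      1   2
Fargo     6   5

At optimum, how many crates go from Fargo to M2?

The minimum-cost plan:
  Salem–M1: 35 × 2 = 70
  Lodi–M1: 15 × 1 = 15
  Lodi–M2: 5 × 2 = 10
  Fargo–M2: 35 × 5 = 175
Total cost = 270.
So Fargo→M2 carries 35 crates.

35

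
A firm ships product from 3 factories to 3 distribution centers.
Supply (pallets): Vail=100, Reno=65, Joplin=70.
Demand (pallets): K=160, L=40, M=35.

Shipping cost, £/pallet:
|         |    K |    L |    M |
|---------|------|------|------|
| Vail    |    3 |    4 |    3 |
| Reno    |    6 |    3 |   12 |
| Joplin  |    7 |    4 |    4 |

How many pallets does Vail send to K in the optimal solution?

100

Optimal shipments:
  Vail–K: 100 × £3 = £300
  Reno–K: 25 × £6 = £150
  Reno–L: 40 × £3 = £120
  Joplin–K: 35 × £7 = £245
  Joplin–M: 35 × £4 = £140
Total cost = £955.
So Vail→K carries 100 pallets.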